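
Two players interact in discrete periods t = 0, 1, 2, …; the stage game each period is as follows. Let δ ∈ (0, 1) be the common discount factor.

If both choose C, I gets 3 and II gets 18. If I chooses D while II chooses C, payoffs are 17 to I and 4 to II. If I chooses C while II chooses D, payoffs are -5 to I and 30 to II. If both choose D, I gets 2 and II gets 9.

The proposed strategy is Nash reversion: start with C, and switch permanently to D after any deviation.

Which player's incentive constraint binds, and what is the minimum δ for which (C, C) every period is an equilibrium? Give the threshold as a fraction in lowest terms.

I; δ ≥ 14/15

I's threshold: (17−3)/(17−2) = 14/15.
II's threshold: (30−18)/(30−9) = 4/7.
14/15 > 4/7, so I binds and δ* = 14/15.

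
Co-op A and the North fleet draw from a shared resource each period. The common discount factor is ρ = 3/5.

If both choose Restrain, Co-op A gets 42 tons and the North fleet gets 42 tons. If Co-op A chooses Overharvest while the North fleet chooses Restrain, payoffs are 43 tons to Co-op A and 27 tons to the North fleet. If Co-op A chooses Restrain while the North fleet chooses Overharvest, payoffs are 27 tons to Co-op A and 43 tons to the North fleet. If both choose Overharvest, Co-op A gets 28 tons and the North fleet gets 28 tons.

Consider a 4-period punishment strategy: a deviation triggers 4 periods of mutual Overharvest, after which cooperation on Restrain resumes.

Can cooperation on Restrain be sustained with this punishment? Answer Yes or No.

Yes

Comparing payoff streams over the 5 periods until play realigns: cooperate → 42(1+ρ+…+ρ^4); deviate → 43 + 28(ρ+…+ρ^4).
Cooperation is sustained iff (42−28)(ρ+…+ρ^4) ≥ 43−42.
ρ+…+ρ^4 = 3/5·(1−(3/5)^4)/(1−3/5) = 1.3056, and (43−42)/(42−28) = 0.0714.
1.3056 ≥ 0.0714, so cooperation is sustainable.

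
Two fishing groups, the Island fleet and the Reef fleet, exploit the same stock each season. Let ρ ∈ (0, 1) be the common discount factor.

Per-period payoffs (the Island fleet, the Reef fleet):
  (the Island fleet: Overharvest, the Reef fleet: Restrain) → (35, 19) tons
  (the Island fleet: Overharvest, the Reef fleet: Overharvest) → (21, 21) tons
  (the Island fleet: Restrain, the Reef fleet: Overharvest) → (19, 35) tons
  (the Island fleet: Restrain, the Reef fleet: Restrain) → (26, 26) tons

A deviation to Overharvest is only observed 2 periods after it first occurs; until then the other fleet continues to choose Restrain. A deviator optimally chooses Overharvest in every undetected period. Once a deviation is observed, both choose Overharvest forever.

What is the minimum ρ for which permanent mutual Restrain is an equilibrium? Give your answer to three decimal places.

Deviating for the 2 undetected periods gains 35−26 = 9 per period over cooperation, then loses 26−21 = 5 per period forever once punishment starts.
Gain: 9(1 + ρ + … + ρ^1); loss: 5·ρ^2/(1−ρ).
No profitable deviation ⇔ 9(1−ρ^2) ≤ 5·ρ^2, i.e. ρ^2 ≥ 9/(9+5) = 9/14.
Hence ρ ≥ (9/14)^(1/2) ≈ 0.802.

0.802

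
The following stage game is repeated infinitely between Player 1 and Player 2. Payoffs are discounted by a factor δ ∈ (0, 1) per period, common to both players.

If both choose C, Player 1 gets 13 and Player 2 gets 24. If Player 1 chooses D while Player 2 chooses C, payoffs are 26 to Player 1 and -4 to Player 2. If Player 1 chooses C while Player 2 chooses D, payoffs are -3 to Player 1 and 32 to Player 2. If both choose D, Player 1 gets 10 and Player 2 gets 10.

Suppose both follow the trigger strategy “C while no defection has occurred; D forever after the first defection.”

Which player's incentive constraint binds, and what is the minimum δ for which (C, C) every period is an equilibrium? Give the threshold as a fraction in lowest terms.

Player 1; δ ≥ 13/16

Player 1's threshold: (26−13)/(26−10) = 13/16.
Player 2's threshold: (32−24)/(32−10) = 4/11.
13/16 > 4/11, so Player 1 binds and δ* = 13/16.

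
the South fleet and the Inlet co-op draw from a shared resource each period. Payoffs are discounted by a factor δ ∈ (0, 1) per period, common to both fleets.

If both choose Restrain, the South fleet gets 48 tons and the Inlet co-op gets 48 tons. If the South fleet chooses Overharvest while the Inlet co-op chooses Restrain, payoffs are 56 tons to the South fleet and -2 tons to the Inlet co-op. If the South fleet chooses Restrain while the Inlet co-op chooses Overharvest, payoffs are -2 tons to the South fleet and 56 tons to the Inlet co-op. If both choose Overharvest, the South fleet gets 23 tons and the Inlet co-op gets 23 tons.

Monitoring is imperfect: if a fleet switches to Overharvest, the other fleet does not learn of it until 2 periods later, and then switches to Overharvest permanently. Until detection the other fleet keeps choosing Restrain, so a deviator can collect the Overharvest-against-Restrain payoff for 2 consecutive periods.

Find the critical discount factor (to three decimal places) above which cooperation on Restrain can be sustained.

0.492

A deviator earns 56 for 2 periods, then 23 forever; cooperating earns 48 forever. Multiplying the IC by (1−δ):
48 ≥ 56(1−δ^2) + 23δ^2, so 33·δ^2 ≥ 8 and δ^2 ≥ 8/33.
δ ≥ (8/33)^(1/2) ≈ 0.492.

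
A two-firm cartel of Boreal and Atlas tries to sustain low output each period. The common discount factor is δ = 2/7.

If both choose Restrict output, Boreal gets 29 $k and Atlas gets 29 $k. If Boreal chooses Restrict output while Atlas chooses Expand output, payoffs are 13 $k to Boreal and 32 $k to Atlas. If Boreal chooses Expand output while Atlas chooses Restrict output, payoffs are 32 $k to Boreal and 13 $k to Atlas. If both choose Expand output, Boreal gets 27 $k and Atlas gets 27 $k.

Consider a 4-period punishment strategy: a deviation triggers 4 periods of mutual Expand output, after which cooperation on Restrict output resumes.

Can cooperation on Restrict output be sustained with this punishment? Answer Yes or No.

No

Comparing payoff streams over the 5 periods until play realigns: cooperate → 29(1+δ+…+δ^4); deviate → 32 + 27(δ+…+δ^4).
Cooperation is sustained iff (29−27)(δ+…+δ^4) ≥ 32−29.
δ+…+δ^4 = 2/7·(1−(2/7)^4)/(1−2/7) = 0.3973, and (32−29)/(29−27) = 1.5000.
0.3973 < 1.5000, so cooperation is not sustainable.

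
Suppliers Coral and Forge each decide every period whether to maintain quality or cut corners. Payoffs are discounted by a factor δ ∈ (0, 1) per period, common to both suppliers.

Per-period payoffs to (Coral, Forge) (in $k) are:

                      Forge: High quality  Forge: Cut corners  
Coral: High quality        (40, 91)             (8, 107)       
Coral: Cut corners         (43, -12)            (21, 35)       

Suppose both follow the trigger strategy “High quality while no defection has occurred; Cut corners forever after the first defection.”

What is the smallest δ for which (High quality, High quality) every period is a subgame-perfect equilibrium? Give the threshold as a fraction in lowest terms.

For Coral: deviation gain 43−40 = 3, per-period punishment loss 40−21 = 19. IC gives δ ≥ 3/22.
For Forge: gain 16, loss 56 per period, so δ ≥ 16/72 = 2/9.
The tighter constraint is Forge's, so cooperation needs δ ≥ 2/9.

2/9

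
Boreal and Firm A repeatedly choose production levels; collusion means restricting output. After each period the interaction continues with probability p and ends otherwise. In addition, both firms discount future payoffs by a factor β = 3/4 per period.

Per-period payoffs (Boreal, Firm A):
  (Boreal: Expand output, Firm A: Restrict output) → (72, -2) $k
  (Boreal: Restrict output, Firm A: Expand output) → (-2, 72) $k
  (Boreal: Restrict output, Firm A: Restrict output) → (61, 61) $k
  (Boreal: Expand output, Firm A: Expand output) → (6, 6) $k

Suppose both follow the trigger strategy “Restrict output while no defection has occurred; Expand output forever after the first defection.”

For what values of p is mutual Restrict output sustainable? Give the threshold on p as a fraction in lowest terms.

2/9

Expected continuation weight on next period's payoff is β·p = 3/4·p, which plays the role of the discount factor.
Cooperation requires 3/4·p ≥ (72−61)/(72−6) = 1/6, hence p ≥ 2/9.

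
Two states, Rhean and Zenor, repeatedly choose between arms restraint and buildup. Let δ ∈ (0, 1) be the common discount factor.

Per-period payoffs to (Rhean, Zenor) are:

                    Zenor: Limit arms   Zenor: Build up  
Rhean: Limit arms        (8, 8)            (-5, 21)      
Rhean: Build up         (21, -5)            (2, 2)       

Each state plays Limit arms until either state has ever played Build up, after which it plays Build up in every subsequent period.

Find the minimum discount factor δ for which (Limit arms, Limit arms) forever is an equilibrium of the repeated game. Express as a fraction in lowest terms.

One-period gain from deviating is 21 − 8 = 13. The loss is 8 − 2 = 6 in every subsequent period, with present value 6·δ/(1−δ).
Deviation is unprofitable when 6·δ/(1−δ) ≥ 13, i.e. δ/(1−δ) ≥ 13/6.
Equivalently δ ≥ 13/(13+6) = 13/19.

13/19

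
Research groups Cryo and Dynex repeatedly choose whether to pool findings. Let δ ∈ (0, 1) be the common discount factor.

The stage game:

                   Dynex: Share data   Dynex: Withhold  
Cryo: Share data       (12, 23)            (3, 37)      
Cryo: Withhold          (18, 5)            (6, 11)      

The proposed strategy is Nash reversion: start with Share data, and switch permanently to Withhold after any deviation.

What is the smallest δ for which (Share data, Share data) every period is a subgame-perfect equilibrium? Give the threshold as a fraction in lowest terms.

Cryo: cooperation gives 12 each period; deviation gives 18 once then 6 forever.
  12/(1−δ) ≥ 18 + 6δ/(1−δ) ⇒ δ ≥ 6/12 = 1/2.
Dynex: cooperation gives 23 each period; deviation gives 37 once then 11 forever.
  δ ≥ 14/26 = 7/13.
Both must hold, so the binding constraint is Dynex's: δ ≥ 7/13.

7/13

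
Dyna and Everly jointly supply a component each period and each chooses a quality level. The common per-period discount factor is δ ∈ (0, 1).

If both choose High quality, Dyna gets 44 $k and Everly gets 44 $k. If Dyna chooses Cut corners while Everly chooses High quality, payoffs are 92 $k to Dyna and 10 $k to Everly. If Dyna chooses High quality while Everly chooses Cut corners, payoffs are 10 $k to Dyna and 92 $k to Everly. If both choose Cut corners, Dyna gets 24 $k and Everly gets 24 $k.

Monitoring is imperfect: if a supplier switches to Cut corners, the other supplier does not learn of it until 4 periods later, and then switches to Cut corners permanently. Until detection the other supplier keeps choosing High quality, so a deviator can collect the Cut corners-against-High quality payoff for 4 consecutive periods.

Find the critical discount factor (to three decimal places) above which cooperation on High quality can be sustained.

0.917

Deviating for the 4 undetected periods gains 92−44 = 48 per period over cooperation, then loses 44−24 = 20 per period forever once punishment starts.
Gain: 48(1 + δ + … + δ^3); loss: 20·δ^4/(1−δ).
No profitable deviation ⇔ 48(1−δ^4) ≤ 20·δ^4, i.e. δ^4 ≥ 48/(48+20) = 12/17.
Hence δ ≥ (12/17)^(1/4) ≈ 0.917.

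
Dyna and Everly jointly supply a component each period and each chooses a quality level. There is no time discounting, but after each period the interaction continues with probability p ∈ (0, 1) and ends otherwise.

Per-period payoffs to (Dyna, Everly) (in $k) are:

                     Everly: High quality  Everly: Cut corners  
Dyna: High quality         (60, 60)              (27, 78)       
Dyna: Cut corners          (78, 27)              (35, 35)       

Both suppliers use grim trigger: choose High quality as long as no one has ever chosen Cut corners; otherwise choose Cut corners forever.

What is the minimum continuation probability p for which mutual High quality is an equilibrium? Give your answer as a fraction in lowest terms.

Expected cooperation value is 60 + p·60 + p²·60 + … = 60/(1−p); deviation gives 78 + p·35/(1−p).
60 ≥ 78(1−p) + 35p ⇒ 43p ≥ 18 ⇒ p ≥ 18/43.

18/43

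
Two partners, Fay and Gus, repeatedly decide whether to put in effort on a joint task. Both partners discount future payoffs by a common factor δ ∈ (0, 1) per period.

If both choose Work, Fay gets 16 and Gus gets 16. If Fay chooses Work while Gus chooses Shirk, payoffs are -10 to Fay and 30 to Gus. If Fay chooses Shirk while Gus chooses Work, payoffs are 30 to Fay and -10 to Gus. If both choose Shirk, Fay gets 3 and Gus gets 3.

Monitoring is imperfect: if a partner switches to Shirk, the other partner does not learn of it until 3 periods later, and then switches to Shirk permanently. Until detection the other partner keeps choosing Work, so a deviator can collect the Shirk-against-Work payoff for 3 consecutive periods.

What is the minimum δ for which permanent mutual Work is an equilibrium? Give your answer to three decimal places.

0.803

Deviating for the 3 undetected periods gains 30−16 = 14 per period over cooperation, then loses 16−3 = 13 per period forever once punishment starts.
Gain: 14(1 + δ + … + δ^2); loss: 13·δ^3/(1−δ).
No profitable deviation ⇔ 14(1−δ^3) ≤ 13·δ^3, i.e. δ^3 ≥ 14/(14+13) = 14/27.
Hence δ ≥ (14/27)^(1/3) ≈ 0.803.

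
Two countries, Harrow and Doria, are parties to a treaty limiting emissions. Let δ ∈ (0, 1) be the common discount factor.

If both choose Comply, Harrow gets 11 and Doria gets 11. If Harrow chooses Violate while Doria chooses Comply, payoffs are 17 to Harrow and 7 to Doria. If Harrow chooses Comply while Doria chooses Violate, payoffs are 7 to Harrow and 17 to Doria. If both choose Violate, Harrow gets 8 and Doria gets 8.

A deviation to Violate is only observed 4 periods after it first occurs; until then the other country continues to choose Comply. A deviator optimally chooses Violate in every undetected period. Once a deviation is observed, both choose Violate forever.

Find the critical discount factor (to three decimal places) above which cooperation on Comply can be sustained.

0.904

Deviating for the 4 undetected periods gains 17−11 = 6 per period over cooperation, then loses 11−8 = 3 per period forever once punishment starts.
Gain: 6(1 + δ + … + δ^3); loss: 3·δ^4/(1−δ).
No profitable deviation ⇔ 6(1−δ^4) ≤ 3·δ^4, i.e. δ^4 ≥ 6/(6+3) = 2/3.
Hence δ ≥ (2/3)^(1/4) ≈ 0.904.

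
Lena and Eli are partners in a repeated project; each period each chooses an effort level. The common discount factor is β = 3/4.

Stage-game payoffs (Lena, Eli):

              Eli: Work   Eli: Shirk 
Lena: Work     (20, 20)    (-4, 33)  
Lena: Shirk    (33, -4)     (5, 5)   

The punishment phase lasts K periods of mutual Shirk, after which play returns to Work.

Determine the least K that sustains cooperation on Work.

2

IC: β(1−β^K)/(1−β) ≥ (33−20)/(20−5) = 13/15.
With β = 3/4: need 1 − β^K ≥ 13/15·(1−3/4)/(3/4), i.e. β^K ≤ 0.7111.
Since (3/4)^1 = 0.7500 and (3/4)^2 = 0.5625, the smallest such K is 2.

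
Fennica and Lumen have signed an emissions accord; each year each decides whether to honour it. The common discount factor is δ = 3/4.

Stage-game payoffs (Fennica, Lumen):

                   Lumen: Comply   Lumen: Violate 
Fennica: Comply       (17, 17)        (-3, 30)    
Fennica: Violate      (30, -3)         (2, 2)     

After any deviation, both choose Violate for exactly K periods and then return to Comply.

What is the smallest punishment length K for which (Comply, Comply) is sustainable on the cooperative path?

2

No profitable deviation requires (17−2)(δ+…+δ^K) ≥ 30−17, i.e. δ+…+δ^K ≥ 13/15 ≈ 0.8667.
With δ = 3/4, the partial sums are K=1: 0.7500, K=2: 1.3125.
K = 2 is the first length at which the sum reaches 0.8667.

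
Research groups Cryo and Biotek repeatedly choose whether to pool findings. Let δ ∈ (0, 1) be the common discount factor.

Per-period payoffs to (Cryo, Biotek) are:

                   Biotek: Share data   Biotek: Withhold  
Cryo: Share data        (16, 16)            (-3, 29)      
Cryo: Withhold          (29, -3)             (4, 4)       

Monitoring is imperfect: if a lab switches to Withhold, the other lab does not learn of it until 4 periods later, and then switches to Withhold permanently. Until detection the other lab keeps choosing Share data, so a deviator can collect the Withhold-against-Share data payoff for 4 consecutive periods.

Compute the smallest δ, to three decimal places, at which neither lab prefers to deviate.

Deviating for the 4 undetected periods gains 29−16 = 13 per period over cooperation, then loses 16−4 = 12 per period forever once punishment starts.
Gain: 13(1 + δ + … + δ^3); loss: 12·δ^4/(1−δ).
No profitable deviation ⇔ 13(1−δ^4) ≤ 12·δ^4, i.e. δ^4 ≥ 13/(13+12) = 13/25.
Hence δ ≥ (13/25)^(1/4) ≈ 0.849.

0.849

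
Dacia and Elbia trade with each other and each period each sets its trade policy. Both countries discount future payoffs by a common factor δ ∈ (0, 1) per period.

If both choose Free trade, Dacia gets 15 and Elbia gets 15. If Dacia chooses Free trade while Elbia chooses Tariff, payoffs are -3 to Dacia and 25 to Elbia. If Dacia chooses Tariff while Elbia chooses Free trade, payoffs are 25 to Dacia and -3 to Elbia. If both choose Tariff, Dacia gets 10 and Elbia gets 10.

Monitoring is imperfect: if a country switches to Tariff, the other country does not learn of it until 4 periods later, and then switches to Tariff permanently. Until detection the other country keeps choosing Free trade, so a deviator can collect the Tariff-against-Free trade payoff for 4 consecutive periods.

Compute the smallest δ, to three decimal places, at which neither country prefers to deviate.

The best deviation is to choose Tariff for all 4 undetected periods, earning 25 each, then 10 forever once detected.
Deviation value: 25(1−δ^4)/(1−δ) + 10δ^4/(1−δ); cooperation value: 15/(1−δ).
IC: 15 ≥ 25(1−δ^4) + 10δ^4 = 25 − 15δ^4.
So δ^4 ≥ 10/15 = 2/3, giving δ ≥ (2/3)^(1/4) ≈ 0.904.

0.904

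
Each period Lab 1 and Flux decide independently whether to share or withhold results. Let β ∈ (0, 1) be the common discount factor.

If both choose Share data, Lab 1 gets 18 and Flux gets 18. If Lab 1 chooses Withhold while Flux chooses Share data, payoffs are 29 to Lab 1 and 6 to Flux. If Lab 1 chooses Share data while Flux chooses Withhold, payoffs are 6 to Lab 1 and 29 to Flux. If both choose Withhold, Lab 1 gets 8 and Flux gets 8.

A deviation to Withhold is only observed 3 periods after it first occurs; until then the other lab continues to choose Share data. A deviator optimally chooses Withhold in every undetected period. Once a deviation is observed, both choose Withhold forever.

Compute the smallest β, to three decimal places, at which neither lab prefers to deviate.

0.806

Deviating for the 3 undetected periods gains 29−18 = 11 per period over cooperation, then loses 18−8 = 10 per period forever once punishment starts.
Gain: 11(1 + β + … + β^2); loss: 10·β^3/(1−β).
No profitable deviation ⇔ 11(1−β^3) ≤ 10·β^3, i.e. β^3 ≥ 11/(11+10) = 11/21.
Hence β ≥ (11/21)^(1/3) ≈ 0.806.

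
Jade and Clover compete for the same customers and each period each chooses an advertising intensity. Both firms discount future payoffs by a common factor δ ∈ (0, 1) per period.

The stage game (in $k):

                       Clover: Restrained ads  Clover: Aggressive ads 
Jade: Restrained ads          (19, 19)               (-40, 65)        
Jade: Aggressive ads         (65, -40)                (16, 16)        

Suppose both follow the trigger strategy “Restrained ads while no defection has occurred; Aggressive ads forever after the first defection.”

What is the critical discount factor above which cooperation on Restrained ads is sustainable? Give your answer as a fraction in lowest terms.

Under grim trigger the critical discount factor is (T−C)/(T−P) with T = 65, C = 19, P = 16.
δ* = (65−19)/(65−16) = 46/49.

46/49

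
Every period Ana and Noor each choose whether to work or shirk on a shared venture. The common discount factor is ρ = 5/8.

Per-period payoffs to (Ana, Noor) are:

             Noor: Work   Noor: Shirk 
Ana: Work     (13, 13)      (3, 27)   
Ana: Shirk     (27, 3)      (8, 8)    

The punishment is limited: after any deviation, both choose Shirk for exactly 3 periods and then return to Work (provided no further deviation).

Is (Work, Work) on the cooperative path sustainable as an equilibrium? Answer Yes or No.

Comparing payoff streams over the 4 periods until play realigns: cooperate → 13(1+ρ+…+ρ^3); deviate → 27 + 8(ρ+…+ρ^3).
Cooperation is sustained iff (13−8)(ρ+…+ρ^3) ≥ 27−13.
ρ+…+ρ^3 = 5/8·(1−(5/8)^3)/(1−5/8) = 1.2598, and (27−13)/(13−8) = 2.8000.
1.2598 < 2.8000, so cooperation is not sustainable.

No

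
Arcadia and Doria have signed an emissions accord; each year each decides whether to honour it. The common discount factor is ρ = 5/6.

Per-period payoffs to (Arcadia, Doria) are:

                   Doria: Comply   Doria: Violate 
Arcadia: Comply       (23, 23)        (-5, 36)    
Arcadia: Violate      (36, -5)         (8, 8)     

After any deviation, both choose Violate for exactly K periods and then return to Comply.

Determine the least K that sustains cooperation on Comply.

2

Need Σ_{k=1}^{K} ρ^k ≥ (36−23)/(23−8) = 0.8667 at ρ = 5/6.
At K = 1 the sum is 0.8333 < 0.8667; at K = 2 it is 1.5278 ≥ 0.8667.
So the minimum punishment length is K = 2.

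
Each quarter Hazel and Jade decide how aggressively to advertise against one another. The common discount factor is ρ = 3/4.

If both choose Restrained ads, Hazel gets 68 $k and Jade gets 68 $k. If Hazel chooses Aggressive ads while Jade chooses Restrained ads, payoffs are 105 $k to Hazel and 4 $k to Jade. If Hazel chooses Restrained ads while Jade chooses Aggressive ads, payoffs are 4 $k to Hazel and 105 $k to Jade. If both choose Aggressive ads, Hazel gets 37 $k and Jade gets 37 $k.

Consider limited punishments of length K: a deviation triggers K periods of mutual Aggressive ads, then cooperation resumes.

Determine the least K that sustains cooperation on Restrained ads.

2

Need Σ_{k=1}^{K} ρ^k ≥ (105−68)/(68−37) = 1.1935 at ρ = 3/4.
At K = 1 the sum is 0.7500 < 1.1935; at K = 2 it is 1.3125 ≥ 1.1935.
So the minimum punishment length is K = 2.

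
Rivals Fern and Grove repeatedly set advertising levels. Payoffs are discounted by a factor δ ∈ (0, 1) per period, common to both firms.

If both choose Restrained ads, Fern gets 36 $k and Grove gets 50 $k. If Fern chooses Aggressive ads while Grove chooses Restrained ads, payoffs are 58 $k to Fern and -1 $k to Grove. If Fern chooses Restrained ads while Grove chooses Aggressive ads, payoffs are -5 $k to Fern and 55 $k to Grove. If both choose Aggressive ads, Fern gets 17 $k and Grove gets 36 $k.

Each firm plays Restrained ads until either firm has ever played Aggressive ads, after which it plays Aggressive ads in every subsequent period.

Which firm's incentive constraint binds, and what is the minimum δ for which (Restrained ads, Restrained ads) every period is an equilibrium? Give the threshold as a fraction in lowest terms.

Fern; δ ≥ 22/41

Fern's threshold: (58−36)/(58−17) = 22/41.
Grove's threshold: (55−50)/(55−36) = 5/19.
22/41 > 5/19, so Fern binds and δ* = 22/41.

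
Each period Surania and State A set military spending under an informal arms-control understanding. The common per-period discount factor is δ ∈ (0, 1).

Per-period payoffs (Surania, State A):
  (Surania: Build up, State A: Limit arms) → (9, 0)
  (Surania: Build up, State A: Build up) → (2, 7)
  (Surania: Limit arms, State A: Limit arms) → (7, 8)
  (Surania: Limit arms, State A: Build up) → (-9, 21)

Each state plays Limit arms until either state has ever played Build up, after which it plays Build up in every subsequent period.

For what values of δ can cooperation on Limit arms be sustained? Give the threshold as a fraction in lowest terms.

13/14

Surania's threshold: (9−7)/(9−2) = 2/7.
State A's threshold: (21−8)/(21−7) = 13/14.
2/7 < 13/14, so State A binds and δ* = 13/14.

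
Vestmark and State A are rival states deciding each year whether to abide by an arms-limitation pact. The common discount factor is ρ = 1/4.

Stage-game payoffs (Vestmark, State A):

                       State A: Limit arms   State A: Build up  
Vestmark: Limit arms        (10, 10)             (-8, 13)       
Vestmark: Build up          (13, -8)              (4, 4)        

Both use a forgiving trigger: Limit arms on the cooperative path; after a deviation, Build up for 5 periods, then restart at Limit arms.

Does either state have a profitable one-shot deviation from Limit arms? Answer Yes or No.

IC: ρ+…+ρ^5 ≥ (13−10)/(10−4) = 1/2.
At ρ = 1/4: partial sum = 0.3330 < 0.5000. Cooperation not sustainable.

Yes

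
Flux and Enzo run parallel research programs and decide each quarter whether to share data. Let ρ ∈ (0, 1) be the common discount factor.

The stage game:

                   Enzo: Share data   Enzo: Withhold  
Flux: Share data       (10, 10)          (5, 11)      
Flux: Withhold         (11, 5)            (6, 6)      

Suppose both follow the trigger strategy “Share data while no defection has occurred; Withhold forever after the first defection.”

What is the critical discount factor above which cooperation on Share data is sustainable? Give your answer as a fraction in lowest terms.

Cooperation forever yields 10 each period: 10/(1−ρ).
Deviating yields 11 once, then 6 forever: 11 + 6ρ/(1−ρ).
No profitable deviation requires 10/(1−ρ) ≥ 11 + 6ρ/(1−ρ).
Multiplying by (1−ρ): 10 ≥ 11(1−ρ) + 6ρ = 11 − 5ρ.
So 5ρ ≥ 1, i.e. ρ ≥ 1/5.

1/5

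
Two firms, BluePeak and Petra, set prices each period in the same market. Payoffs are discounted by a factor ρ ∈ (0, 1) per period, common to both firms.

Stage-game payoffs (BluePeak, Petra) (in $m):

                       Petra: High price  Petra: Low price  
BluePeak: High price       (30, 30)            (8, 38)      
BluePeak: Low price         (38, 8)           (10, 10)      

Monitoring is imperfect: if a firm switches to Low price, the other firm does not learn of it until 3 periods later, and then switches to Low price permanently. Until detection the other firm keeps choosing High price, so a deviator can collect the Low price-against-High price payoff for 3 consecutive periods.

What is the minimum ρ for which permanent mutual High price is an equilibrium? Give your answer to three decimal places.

The best deviation is to choose Low price for all 3 undetected periods, earning 38 each, then 10 forever once detected.
Deviation value: 38(1−ρ^3)/(1−ρ) + 10ρ^3/(1−ρ); cooperation value: 30/(1−ρ).
IC: 30 ≥ 38(1−ρ^3) + 10ρ^3 = 38 − 28ρ^3.
So ρ^3 ≥ 8/28 = 2/7, giving ρ ≥ (2/7)^(1/3) ≈ 0.659.

0.659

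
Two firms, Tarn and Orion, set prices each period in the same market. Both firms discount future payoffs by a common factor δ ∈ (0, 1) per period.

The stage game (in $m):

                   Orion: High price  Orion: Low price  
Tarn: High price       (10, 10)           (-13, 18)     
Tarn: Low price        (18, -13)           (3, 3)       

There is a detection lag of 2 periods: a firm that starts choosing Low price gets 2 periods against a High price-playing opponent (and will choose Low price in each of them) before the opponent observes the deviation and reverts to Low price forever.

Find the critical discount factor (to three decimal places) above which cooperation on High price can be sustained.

A deviator earns 18 for 2 periods, then 3 forever; cooperating earns 10 forever. Multiplying the IC by (1−δ):
10 ≥ 18(1−δ^2) + 3δ^2, so 15·δ^2 ≥ 8 and δ^2 ≥ 8/15.
δ ≥ (8/15)^(1/2) ≈ 0.730.

0.730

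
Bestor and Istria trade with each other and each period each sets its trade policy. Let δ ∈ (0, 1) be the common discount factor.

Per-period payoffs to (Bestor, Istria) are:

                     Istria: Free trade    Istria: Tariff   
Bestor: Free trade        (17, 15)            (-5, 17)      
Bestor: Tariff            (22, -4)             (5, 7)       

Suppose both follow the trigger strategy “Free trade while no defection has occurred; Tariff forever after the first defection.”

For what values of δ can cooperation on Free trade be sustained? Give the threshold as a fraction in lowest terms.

For Bestor: deviation gain 22−17 = 5, per-period punishment loss 17−5 = 12. IC gives δ ≥ 5/17.
For Istria: gain 2, loss 8 per period, so δ ≥ 2/10 = 1/5.
The tighter constraint is Bestor's, so cooperation needs δ ≥ 5/17.

5/17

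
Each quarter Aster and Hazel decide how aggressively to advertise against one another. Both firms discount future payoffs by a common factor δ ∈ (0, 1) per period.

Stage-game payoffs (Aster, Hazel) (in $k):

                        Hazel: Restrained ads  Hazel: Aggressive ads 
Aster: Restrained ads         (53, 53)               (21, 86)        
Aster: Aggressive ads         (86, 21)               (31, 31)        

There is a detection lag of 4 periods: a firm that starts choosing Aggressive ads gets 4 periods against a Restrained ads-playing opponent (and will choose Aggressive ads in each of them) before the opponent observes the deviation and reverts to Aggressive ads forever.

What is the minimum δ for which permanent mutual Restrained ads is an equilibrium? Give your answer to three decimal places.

0.880

The best deviation is to choose Aggressive ads for all 4 undetected periods, earning 86 each, then 31 forever once detected.
Deviation value: 86(1−δ^4)/(1−δ) + 31δ^4/(1−δ); cooperation value: 53/(1−δ).
IC: 53 ≥ 86(1−δ^4) + 31δ^4 = 86 − 55δ^4.
So δ^4 ≥ 33/55 = 3/5, giving δ ≥ (3/5)^(1/4) ≈ 0.880.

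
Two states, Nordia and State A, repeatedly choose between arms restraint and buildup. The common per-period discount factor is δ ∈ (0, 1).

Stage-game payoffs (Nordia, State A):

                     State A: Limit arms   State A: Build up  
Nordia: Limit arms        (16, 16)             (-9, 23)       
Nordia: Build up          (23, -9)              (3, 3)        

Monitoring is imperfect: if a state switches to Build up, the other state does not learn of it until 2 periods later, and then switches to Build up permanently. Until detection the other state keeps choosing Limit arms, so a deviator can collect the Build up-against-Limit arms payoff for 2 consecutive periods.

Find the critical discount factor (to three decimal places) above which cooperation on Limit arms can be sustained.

Deviating for the 2 undetected periods gains 23−16 = 7 per period over cooperation, then loses 16−3 = 13 per period forever once punishment starts.
Gain: 7(1 + δ + … + δ^1); loss: 13·δ^2/(1−δ).
No profitable deviation ⇔ 7(1−δ^2) ≤ 13·δ^2, i.e. δ^2 ≥ 7/(7+13) = 7/20.
Hence δ ≥ (7/20)^(1/2) ≈ 0.592.

0.592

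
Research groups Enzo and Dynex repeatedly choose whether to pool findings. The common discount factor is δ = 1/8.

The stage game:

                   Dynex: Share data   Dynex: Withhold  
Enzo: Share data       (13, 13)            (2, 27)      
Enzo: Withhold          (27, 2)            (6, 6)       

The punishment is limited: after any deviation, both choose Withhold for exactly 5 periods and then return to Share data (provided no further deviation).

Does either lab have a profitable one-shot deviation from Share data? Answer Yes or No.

Comparing payoff streams over the 6 periods until play realigns: cooperate → 13(1+δ+…+δ^5); deviate → 27 + 6(δ+…+δ^5).
Cooperation is sustained iff (13−6)(δ+…+δ^5) ≥ 27−13.
δ+…+δ^5 = 1/8·(1−(1/8)^5)/(1−1/8) = 0.1429, and (27−13)/(13−6) = 2.0000.
0.1429 < 2.0000, so cooperation is not sustainable.

Yes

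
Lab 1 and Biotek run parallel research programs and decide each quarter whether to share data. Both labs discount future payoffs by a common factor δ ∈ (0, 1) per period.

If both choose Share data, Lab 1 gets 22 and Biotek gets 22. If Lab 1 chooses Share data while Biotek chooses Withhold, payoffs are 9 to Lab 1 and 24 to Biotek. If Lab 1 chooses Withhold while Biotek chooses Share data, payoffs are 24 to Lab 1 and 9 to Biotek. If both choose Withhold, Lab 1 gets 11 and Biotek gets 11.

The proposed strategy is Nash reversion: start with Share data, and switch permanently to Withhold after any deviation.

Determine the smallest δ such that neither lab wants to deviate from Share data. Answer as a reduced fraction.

22/(1−δ) ≥ 24 + 11δ/(1−δ)
22 ≥ 24 − 13δ
δ ≥ 2/13.

2/13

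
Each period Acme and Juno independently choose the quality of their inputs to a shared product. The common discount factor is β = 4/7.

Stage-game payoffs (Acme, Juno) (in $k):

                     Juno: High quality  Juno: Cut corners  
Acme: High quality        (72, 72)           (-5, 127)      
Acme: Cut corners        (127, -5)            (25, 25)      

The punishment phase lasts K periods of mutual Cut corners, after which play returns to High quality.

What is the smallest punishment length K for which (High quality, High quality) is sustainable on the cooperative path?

Need Σ_{k=1}^{K} β^k ≥ (127−72)/(72−25) = 1.1702 at β = 4/7.
At K = 3 the sum is 1.0845 < 1.1702; at K = 4 it is 1.1912 ≥ 1.1702.
So the minimum punishment length is K = 4.

4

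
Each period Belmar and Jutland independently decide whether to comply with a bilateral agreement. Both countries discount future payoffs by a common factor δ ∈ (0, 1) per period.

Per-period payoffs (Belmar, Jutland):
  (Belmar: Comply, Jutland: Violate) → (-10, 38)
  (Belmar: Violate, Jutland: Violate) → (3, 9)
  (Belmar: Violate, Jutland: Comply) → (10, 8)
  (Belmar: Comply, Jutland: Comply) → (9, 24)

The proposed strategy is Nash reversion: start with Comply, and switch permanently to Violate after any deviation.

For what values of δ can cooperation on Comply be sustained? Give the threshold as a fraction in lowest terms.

For Belmar: deviation gain 10−9 = 1, per-period punishment loss 9−3 = 6. IC gives δ ≥ 1/7.
For Jutland: gain 14, loss 15 per period, so δ ≥ 14/29.
The tighter constraint is Jutland's, so cooperation needs δ ≥ 14/29.

14/29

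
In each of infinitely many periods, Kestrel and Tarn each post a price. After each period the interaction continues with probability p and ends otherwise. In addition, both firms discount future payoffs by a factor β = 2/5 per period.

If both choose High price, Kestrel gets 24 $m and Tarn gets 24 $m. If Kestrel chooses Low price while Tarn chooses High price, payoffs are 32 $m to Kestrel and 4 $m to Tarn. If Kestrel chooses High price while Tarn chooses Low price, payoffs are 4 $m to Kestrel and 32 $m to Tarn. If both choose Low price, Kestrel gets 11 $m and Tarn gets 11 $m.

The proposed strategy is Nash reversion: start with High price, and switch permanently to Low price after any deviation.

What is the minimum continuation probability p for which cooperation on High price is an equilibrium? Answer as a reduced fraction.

Expected continuation weight on next period's payoff is β·p = 2/5·p, which plays the role of the discount factor.
Cooperation requires 2/5·p ≥ (32−24)/(32−11) = 8/21, hence p ≥ 20/21.

20/21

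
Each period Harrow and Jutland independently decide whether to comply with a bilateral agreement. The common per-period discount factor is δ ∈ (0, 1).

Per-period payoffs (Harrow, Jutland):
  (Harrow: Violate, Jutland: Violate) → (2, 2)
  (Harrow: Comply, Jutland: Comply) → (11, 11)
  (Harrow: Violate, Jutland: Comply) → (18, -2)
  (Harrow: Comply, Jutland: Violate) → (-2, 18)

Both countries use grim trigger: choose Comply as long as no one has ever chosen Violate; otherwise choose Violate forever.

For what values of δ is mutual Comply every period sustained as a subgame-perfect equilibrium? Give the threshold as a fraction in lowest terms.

Under grim trigger the critical discount factor is (T−C)/(T−P) with T = 18, C = 11, P = 2.
δ* = (18−11)/(18−2) = 7/16.

7/16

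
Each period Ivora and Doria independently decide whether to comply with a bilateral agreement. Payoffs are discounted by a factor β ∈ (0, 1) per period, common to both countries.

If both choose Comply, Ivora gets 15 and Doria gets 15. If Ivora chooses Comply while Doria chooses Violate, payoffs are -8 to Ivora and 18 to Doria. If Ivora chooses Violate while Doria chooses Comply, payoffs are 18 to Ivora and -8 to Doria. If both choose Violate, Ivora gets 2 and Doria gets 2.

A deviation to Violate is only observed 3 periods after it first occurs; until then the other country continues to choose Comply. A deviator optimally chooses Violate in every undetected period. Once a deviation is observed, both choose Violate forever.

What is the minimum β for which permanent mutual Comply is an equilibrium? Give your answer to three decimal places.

0.572

Deviating for the 3 undetected periods gains 18−15 = 3 per period over cooperation, then loses 15−2 = 13 per period forever once punishment starts.
Gain: 3(1 + β + … + β^2); loss: 13·β^3/(1−β).
No profitable deviation ⇔ 3(1−β^3) ≤ 13·β^3, i.e. β^3 ≥ 3/(3+13) = 3/16.
Hence β ≥ (3/16)^(1/3) ≈ 0.572.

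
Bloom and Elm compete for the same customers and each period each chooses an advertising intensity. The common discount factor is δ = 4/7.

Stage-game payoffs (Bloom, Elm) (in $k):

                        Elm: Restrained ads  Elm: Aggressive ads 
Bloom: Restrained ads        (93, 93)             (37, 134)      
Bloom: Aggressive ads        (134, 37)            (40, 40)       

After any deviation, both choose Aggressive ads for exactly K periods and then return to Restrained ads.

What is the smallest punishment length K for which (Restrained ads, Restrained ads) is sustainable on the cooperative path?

2

No profitable deviation requires (93−40)(δ+…+δ^K) ≥ 134−93, i.e. δ+…+δ^K ≥ 41/53 ≈ 0.7736.
With δ = 4/7, the partial sums are K=1: 0.5714, K=2: 0.8980.
K = 2 is the first length at which the sum reaches 0.7736.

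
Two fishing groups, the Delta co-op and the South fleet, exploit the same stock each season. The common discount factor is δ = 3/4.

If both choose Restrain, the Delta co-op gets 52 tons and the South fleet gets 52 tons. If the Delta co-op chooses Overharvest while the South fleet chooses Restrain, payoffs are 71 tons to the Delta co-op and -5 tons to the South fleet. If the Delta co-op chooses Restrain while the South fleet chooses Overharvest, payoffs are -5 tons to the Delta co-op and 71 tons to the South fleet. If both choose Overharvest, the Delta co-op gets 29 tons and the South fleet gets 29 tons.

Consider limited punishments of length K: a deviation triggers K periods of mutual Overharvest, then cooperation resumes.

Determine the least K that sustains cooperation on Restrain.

Need Σ_{k=1}^{K} δ^k ≥ (71−52)/(52−29) = 0.8261 at δ = 3/4.
At K = 1 the sum is 0.7500 < 0.8261; at K = 2 it is 1.3125 ≥ 0.8261.
So the minimum punishment length is K = 2.

2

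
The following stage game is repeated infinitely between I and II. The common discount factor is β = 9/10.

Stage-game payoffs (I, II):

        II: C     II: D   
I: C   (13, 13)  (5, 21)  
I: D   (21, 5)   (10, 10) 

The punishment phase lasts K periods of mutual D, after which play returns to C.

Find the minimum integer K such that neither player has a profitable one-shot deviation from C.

4

No profitable deviation requires (13−10)(β+…+β^K) ≥ 21−13, i.e. β+…+β^K ≥ 8/3 ≈ 2.6667.
With β = 9/10, the partial sums are K=1: 0.9000, K=2: 1.7100, K=3: 2.4390, K=4: 3.0951.
K = 4 is the first length at which the sum reaches 2.6667.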